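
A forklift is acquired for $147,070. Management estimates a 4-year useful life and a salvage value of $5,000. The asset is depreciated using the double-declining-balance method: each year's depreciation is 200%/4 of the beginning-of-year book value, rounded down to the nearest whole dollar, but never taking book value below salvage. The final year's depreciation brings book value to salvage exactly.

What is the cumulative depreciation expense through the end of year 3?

Depreciable base = $147,070 − $5,000 = $142,070.
Year 1: ⌊$147,070 × 200%/4⌋ = $73,535. Book value $73,535.
Year 2: ⌊$73,535 × 200%/4⌋ = $36,767. Book value $36,768.
Year 3: ⌊$36,768 × 200%/4⌋ = $18,384. Book value $18,384.
Accumulated through year 3 = $147,070 − $18,384 = $128,686.

$128,686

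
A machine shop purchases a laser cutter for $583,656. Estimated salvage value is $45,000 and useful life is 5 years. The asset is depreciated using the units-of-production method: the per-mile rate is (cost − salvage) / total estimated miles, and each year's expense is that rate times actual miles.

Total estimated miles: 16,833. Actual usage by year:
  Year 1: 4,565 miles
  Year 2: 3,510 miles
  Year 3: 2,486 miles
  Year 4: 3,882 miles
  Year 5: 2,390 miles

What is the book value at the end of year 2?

Depreciable base = $583,656 − $45,000 = $538,656.
Rate = $538,656 / 16,833 miles = $32 per mile.
Year 1: 4,565 × $32 = $146,080. Book value $437,576.
Year 2: 3,510 × $32 = $112,320. Book value $325,256.

$325,256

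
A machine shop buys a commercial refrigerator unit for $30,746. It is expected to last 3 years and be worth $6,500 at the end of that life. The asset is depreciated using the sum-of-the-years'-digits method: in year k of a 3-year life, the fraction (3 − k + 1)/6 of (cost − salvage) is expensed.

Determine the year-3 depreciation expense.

Depreciable base = $30,746 − $6,500 = $24,246.
Sum of the years' digits = 3+2+1 = 6.
Year 1: $24,246 × 3/6 = $12,123. Book value $18,623.
Year 2: $24,246 × 2/6 = $8,082. Book value $10,541.
Year 3: $24,246 × 1/6 = $4,041. Book value $6,500.

$4,041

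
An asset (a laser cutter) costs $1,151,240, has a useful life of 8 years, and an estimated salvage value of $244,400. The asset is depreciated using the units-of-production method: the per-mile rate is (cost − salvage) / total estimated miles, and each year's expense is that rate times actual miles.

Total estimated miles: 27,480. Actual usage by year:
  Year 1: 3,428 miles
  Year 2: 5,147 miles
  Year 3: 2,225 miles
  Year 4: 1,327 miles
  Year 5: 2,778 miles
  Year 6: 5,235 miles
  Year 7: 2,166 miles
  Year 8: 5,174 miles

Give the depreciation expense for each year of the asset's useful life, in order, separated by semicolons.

Depreciable base = $1,151,240 − $244,400 = $906,840.
Rate = $906,840 / 27,480 miles = $33 per mile.
Year 1: 3,428 × $33 = $113,124. Book value $1,038,116.
Year 2: 5,147 × $33 = $169,851. Book value $868,265.
Year 3: 2,225 × $33 = $73,425. Book value $794,840.
Year 4: 1,327 × $33 = $43,791. Book value $751,049.
Year 5: 2,778 × $33 = $91,674. Book value $659,375.
Year 6: 5,235 × $33 = $172,755. Book value $486,620.
Year 7: 2,166 × $33 = $71,478. Book value $415,142.
Year 8: 5,174 × $33 = $170,742. Book value $244,400.

$113,124; $169,851; $73,425; $43,791; $91,674; $172,755; $71,478; $170,742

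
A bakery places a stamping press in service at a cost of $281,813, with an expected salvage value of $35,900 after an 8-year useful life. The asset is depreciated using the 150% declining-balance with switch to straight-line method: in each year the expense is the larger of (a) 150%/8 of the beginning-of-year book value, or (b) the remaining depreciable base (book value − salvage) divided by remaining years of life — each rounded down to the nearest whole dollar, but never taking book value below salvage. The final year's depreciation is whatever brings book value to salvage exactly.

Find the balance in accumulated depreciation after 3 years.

Depreciable base = $281,813 − $35,900 = $245,913.
Year 1: DB = ⌊$281,813 × 150%/8⌋ = $52,839; SL = ⌊$245,913/8⌋ = $30,739 → take DB $52,839. Book value $228,974.
Year 2: DB = ⌊$228,974 × 150%/8⌋ = $42,932; SL = ⌊$193,074/7⌋ = $27,582 → take DB $42,932. Book value $186,042.
Year 3: DB = ⌊$186,042 × 150%/8⌋ = $34,882; SL = ⌊$150,142/6⌋ = $25,023 → take DB $34,882. Book value $151,160.
Accumulated through year 3 = $281,813 − $151,160 = $130,653.

$130,653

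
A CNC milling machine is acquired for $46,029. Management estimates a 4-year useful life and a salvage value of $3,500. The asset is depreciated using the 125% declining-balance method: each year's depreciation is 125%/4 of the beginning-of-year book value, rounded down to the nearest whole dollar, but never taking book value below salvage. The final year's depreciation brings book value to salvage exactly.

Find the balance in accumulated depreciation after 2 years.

Depreciable base = $46,029 − $3,500 = $42,529.
Year 1: ⌊$46,029 × 125%/4⌋ = $14,384. Book value $31,645.
Year 2: ⌊$31,645 × 125%/4⌋ = $9,889. Book value $21,756.
Accumulated through year 2 = $46,029 − $21,756 = $24,273.

$24,273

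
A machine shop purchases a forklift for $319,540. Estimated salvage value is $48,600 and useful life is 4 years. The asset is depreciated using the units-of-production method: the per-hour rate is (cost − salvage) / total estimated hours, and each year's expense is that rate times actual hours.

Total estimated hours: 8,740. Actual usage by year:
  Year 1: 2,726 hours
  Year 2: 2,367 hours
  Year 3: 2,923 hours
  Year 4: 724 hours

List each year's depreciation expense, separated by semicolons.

Depreciable base = $319,540 − $48,600 = $270,940.
Rate = $270,940 / 8,740 hours = $31 per hour.
Year 1: 2,726 × $31 = $84,506. Book value $235,034.
Year 2: 2,367 × $31 = $73,377. Book value $161,657.
Year 3: 2,923 × $31 = $90,613. Book value $71,044.
Year 4: 724 × $31 = $22,444. Book value $48,600.

$84,506; $73,377; $90,613; $22,444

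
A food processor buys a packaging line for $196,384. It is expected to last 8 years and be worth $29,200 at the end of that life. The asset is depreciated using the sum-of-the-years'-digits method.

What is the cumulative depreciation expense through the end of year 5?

Depreciable base = $196,384 − $29,200 = $167,184.
Sum of the years' digits = 8+7+6+5+4+3+2+1 = 36.
Year 1: $167,184 × 8/36 = $37,152. Book value $159,232.
Year 2: $167,184 × 7/36 = $32,508. Book value $126,724.
Year 3: $167,184 × 6/36 = $27,864. Book value $98,860.
Year 4: $167,184 × 5/36 = $23,220. Book value $75,640.
Year 5: $167,184 × 4/36 = $18,576. Book value $57,064.
Accumulated through year 5 = $196,384 − $57,064 = $139,320.

$139,320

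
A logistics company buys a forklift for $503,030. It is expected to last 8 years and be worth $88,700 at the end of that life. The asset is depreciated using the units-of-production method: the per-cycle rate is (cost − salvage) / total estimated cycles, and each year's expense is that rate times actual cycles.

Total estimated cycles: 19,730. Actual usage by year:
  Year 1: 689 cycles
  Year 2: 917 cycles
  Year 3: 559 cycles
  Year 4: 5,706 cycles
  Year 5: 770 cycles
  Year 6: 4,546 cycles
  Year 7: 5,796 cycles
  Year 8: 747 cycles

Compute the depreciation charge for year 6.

Depreciable base = $503,030 − $88,700 = $414,330.
Rate = $414,330 / 19,730 cycles = $21 per cycle.
Year 1: 689 × $21 = $14,469. Book value $488,561.
Year 2: 917 × $21 = $19,257. Book value $469,304.
Year 3: 559 × $21 = $11,739. Book value $457,565.
Year 4: 5,706 × $21 = $119,826. Book value $337,739.
Year 5: 770 × $21 = $16,170. Book value $321,569.
Year 6: 4,546 × $21 = $95,466. Book value $226,103.

$95,466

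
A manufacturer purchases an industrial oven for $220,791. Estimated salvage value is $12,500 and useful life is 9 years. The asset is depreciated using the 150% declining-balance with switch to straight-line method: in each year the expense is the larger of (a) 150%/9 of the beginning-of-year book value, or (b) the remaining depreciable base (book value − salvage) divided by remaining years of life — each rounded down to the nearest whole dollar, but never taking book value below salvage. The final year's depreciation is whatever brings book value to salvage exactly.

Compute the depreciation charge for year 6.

Depreciable base = $220,791 − $12,500 = $208,291.
Year 1: DB = ⌊$220,791 × 150%/9⌋ = $36,798; SL = ⌊$208,291/9⌋ = $23,143 → take DB $36,798. Book value $183,993.
Year 2: DB = ⌊$183,993 × 150%/9⌋ = $30,665; SL = ⌊$171,493/8⌋ = $21,436 → take DB $30,665. Book value $153,328.
Year 3: DB = ⌊$153,328 × 150%/9⌋ = $25,554; SL = ⌊$140,828/7⌋ = $20,118 → take DB $25,554. Book value $127,774.
Year 4: DB = ⌊$127,774 × 150%/9⌋ = $21,295; SL = ⌊$115,274/6⌋ = $19,212 → take DB $21,295. Book value $106,479.
Year 5: DB = ⌊$106,479 × 150%/9⌋ = $17,746; SL = ⌊$93,979/5⌋ = $18,795 → take SL $18,795. Book value $87,684.
Year 6: DB = ⌊$87,684 × 150%/9⌋ = $14,614; SL = ⌊$75,184/4⌋ = $18,796 → take SL $18,796. Book value $68,888.

$18,796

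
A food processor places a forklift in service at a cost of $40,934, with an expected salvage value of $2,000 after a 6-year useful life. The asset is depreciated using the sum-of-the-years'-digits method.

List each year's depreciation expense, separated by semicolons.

$11,124; $9,270; $7,416; $5,562; $3,708; $1,854

Depreciable base = $40,934 − $2,000 = $38,934.
Sum of the years' digits = 6+5+4+3+2+1 = 21.
Year 1: $38,934 × 6/21 = $11,124. Book value $29,810.
Year 2: $38,934 × 5/21 = $9,270. Book value $20,540.
Year 3: $38,934 × 4/21 = $7,416. Book value $13,124.
Year 4: $38,934 × 3/21 = $5,562. Book value $7,562.
Year 5: $38,934 × 2/21 = $3,708. Book value $3,854.
Year 6: $38,934 × 1/21 = $1,854. Book value $2,000.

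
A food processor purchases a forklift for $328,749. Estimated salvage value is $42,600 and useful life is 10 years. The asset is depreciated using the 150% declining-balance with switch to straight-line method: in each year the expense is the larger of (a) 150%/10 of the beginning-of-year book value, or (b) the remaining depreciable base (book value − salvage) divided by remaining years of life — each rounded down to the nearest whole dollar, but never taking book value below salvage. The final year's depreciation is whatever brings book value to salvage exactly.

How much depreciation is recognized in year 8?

Depreciable base = $328,749 − $42,600 = $286,149.
Year 1: DB = ⌊$328,749 × 150%/10⌋ = $49,312; SL = ⌊$286,149/10⌋ = $28,614 → take DB $49,312. Book value $279,437.
Year 2: DB = ⌊$279,437 × 150%/10⌋ = $41,915; SL = ⌊$236,837/9⌋ = $26,315 → take DB $41,915. Book value $237,522.
Year 3: DB = ⌊$237,522 × 150%/10⌋ = $35,628; SL = ⌊$194,922/8⌋ = $24,365 → take DB $35,628. Book value $201,894.
Year 4: DB = ⌊$201,894 × 150%/10⌋ = $30,284; SL = ⌊$159,294/7⌋ = $22,756 → take DB $30,284. Book value $171,610.
Year 5: DB = ⌊$171,610 × 150%/10⌋ = $25,741; SL = ⌊$129,010/6⌋ = $21,501 → take DB $25,741. Book value $145,869.
Year 6: DB = ⌊$145,869 × 150%/10⌋ = $21,880; SL = ⌊$103,269/5⌋ = $20,653 → take DB $21,880. Book value $123,989.
Year 7: DB = ⌊$123,989 × 150%/10⌋ = $18,598; SL = ⌊$81,389/4⌋ = $20,347 → take SL $20,347. Book value $103,642.
Year 8: DB = ⌊$103,642 × 150%/10⌋ = $15,546; SL = ⌊$61,042/3⌋ = $20,347 → take SL $20,347. Book value $83,295.

$20,347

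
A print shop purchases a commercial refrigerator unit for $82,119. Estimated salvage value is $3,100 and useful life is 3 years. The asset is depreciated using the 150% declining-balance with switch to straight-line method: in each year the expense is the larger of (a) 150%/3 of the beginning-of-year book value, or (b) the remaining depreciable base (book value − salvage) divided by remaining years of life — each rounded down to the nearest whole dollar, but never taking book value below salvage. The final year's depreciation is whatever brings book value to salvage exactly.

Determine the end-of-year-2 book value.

Depreciable base = $82,119 − $3,100 = $79,019.
Year 1: DB = ⌊$82,119 × 150%/3⌋ = $41,059; SL = ⌊$79,019/3⌋ = $26,339 → take DB $41,059. Book value $41,060.
Year 2: DB = ⌊$41,060 × 150%/3⌋ = $20,530; SL = ⌊$37,960/2⌋ = $18,980 → take DB $20,530. Book value $20,530.

$20,530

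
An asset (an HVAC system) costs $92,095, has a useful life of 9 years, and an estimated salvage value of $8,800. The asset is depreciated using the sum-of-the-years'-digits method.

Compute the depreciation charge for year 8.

$3,702

Depreciable base = $92,095 − $8,800 = $83,295.
Sum of the years' digits = 9+8+7+6+5+4+3+2+1 = 45.
Year 1: $83,295 × 9/45 = $16,659. Book value $75,436.
Year 2: $83,295 × 8/45 = $14,808. Book value $60,628.
Year 3: $83,295 × 7/45 = $12,957. Book value $47,671.
Year 4: $83,295 × 6/45 = $11,106. Book value $36,565.
Year 5: $83,295 × 5/45 = $9,255. Book value $27,310.
Year 6: $83,295 × 4/45 = $7,404. Book value $19,906.
Year 7: $83,295 × 3/45 = $5,553. Book value $14,353.
Year 8: $83,295 × 2/45 = $3,702. Book value $10,651.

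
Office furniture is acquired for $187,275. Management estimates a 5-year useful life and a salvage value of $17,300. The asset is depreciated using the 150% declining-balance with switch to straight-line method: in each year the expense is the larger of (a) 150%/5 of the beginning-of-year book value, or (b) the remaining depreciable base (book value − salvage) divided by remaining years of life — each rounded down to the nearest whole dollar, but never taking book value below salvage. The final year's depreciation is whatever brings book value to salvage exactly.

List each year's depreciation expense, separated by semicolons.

Depreciable base = $187,275 − $17,300 = $169,975.
Year 1: DB = ⌊$187,275 × 150%/5⌋ = $56,182; SL = ⌊$169,975/5⌋ = $33,995 → take DB $56,182. Book value $131,093.
Year 2: DB = ⌊$131,093 × 150%/5⌋ = $39,327; SL = ⌊$113,793/4⌋ = $28,448 → take DB $39,327. Book value $91,766.
Year 3: DB = ⌊$91,766 × 150%/5⌋ = $27,529; SL = ⌊$74,466/3⌋ = $24,822 → take DB $27,529. Book value $64,237.
Year 4: DB = ⌊$64,237 × 150%/5⌋ = $19,271; SL = ⌊$46,937/2⌋ = $23,468 → take SL $23,468. Book value $40,769.
Year 5 (final): $40,769 − $17,300 = $23,469. Book value $17,300.

$56,182; $39,327; $27,529; $23,468; $23,469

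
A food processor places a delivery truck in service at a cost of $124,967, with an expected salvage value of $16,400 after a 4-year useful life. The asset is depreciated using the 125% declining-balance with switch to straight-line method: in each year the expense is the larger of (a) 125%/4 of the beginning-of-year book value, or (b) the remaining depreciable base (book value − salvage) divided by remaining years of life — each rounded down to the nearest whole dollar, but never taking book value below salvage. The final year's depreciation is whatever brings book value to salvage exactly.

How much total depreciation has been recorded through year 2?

$65,900

Depreciable base = $124,967 − $16,400 = $108,567.
Year 1: DB = ⌊$124,967 × 125%/4⌋ = $39,052; SL = ⌊$108,567/4⌋ = $27,141 → take DB $39,052. Book value $85,915.
Year 2: DB = ⌊$85,915 × 125%/4⌋ = $26,848; SL = ⌊$69,515/3⌋ = $23,171 → take DB $26,848. Book value $59,067.
Accumulated through year 2 = $124,967 − $59,067 = $65,900.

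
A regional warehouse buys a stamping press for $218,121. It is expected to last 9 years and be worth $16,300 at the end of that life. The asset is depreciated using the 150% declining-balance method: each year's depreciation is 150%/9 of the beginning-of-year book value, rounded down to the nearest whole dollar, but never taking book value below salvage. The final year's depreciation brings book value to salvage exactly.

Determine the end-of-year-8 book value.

$50,730

Depreciable base = $218,121 − $16,300 = $201,821.
Year 1: ⌊$218,121 × 150%/9⌋ = $36,353. Book value $181,768.
Year 2: ⌊$181,768 × 150%/9⌋ = $30,294. Book value $151,474.
Year 3: ⌊$151,474 × 150%/9⌋ = $25,245. Book value $126,229.
Year 4: ⌊$126,229 × 150%/9⌋ = $21,038. Book value $105,191.
Year 5: ⌊$105,191 × 150%/9⌋ = $17,531. Book value $87,660.
Year 6: ⌊$87,660 × 150%/9⌋ = $14,610. Book value $73,050.
Year 7: ⌊$73,050 × 150%/9⌋ = $12,175. Book value $60,875.
Year 8: ⌊$60,875 × 150%/9⌋ = $10,145. Book value $50,730.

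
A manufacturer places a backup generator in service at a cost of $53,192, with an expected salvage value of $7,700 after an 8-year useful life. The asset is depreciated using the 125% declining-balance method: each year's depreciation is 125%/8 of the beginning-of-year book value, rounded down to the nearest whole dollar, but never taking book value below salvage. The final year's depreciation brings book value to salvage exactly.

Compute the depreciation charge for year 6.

$3,554

Depreciable base = $53,192 − $7,700 = $45,492.
Year 1: ⌊$53,192 × 125%/8⌋ = $8,311. Book value $44,881.
Year 2: ⌊$44,881 × 125%/8⌋ = $7,012. Book value $37,869.
Year 3: ⌊$37,869 × 125%/8⌋ = $5,917. Book value $31,952.
Year 4: ⌊$31,952 × 125%/8⌋ = $4,992. Book value $26,960.
Year 5: ⌊$26,960 × 125%/8⌋ = $4,212. Book value $22,748.
Year 6: ⌊$22,748 × 125%/8⌋ = $3,554. Book value $19,194.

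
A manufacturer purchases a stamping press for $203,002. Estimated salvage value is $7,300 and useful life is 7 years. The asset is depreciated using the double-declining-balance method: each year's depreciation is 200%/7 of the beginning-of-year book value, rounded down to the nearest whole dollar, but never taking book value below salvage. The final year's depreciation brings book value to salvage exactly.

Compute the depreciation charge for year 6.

Depreciable base = $203,002 − $7,300 = $195,702.
Year 1: ⌊$203,002 × 200%/7⌋ = $58,000. Book value $145,002.
Year 2: ⌊$145,002 × 200%/7⌋ = $41,429. Book value $103,573.
Year 3: ⌊$103,573 × 200%/7⌋ = $29,592. Book value $73,981.
Year 4: ⌊$73,981 × 200%/7⌋ = $21,137. Book value $52,844.
Year 5: ⌊$52,844 × 200%/7⌋ = $15,098. Book value $37,746.
Year 6: ⌊$37,746 × 200%/7⌋ = $10,784. Book value $26,962.

$10,784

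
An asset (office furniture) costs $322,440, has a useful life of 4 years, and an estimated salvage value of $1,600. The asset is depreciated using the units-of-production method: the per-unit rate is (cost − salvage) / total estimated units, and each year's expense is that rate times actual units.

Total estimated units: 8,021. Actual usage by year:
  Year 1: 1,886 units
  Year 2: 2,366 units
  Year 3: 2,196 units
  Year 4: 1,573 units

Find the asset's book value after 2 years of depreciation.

Depreciable base = $322,440 − $1,600 = $320,840.
Rate = $320,840 / 8,021 units = $40 per unit.
Year 1: 1,886 × $40 = $75,440. Book value $247,000.
Year 2: 2,366 × $40 = $94,640. Book value $152,360.

$152,360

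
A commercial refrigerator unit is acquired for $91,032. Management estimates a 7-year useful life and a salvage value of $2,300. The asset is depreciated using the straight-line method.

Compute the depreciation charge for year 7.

$12,676

Depreciable base = $91,032 − $2,300 = $88,732.
Annual expense = $88,732 / 7 = $12,676.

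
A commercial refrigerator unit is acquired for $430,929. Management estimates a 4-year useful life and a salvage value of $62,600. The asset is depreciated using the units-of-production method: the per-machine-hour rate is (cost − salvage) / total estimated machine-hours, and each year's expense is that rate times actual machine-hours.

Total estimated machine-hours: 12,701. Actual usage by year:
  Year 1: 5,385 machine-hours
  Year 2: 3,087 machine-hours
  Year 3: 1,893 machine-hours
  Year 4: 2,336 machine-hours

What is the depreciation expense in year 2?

Depreciable base = $430,929 − $62,600 = $368,329.
Rate = $368,329 / 12,701 machine-hours = $29 per machine-hour.
Year 1: 5,385 × $29 = $156,165. Book value $274,764.
Year 2: 3,087 × $29 = $89,523. Book value $185,241.

$89,523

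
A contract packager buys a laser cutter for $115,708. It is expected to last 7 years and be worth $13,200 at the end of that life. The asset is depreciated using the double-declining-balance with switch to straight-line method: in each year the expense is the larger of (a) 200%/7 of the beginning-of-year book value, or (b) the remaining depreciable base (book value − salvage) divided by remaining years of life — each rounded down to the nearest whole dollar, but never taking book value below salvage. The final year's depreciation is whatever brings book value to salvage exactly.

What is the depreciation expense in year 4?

$12,048

Depreciable base = $115,708 − $13,200 = $102,508.
Year 1: DB = ⌊$115,708 × 200%/7⌋ = $33,059; SL = ⌊$102,508/7⌋ = $14,644 → take DB $33,059. Book value $82,649.
Year 2: DB = ⌊$82,649 × 200%/7⌋ = $23,614; SL = ⌊$69,449/6⌋ = $11,574 → take DB $23,614. Book value $59,035.
Year 3: DB = ⌊$59,035 × 200%/7⌋ = $16,867; SL = ⌊$45,835/5⌋ = $9,167 → take DB $16,867. Book value $42,168.
Year 4: DB = ⌊$42,168 × 200%/7⌋ = $12,048; SL = ⌊$28,968/4⌋ = $7,242 → take DB $12,048. Book value $30,120.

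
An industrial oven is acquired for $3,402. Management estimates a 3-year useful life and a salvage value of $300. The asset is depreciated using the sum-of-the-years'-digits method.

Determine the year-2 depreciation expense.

$1,034

Depreciable base = $3,402 − $300 = $3,102.
Sum of the years' digits = 3+2+1 = 6.
Year 1: $3,102 × 3/6 = $1,551. Book value $1,851.
Year 2: $3,102 × 2/6 = $1,034. Book value $817.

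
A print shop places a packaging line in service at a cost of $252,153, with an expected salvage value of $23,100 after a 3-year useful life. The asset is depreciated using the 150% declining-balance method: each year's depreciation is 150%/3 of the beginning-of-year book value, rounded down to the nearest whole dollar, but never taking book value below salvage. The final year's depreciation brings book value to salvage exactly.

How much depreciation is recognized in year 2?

$63,038

Depreciable base = $252,153 − $23,100 = $229,053.
Year 1: ⌊$252,153 × 150%/3⌋ = $126,076. Book value $126,077.
Year 2: ⌊$126,077 × 150%/3⌋ = $63,038. Book value $63,039.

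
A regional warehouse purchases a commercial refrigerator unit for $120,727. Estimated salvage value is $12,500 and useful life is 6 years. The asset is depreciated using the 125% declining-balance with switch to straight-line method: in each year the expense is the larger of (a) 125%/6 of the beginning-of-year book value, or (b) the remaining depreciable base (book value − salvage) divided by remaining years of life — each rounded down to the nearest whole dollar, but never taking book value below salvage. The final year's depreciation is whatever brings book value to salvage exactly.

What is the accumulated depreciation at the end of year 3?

Depreciable base = $120,727 − $12,500 = $108,227.
Year 1: DB = ⌊$120,727 × 125%/6⌋ = $25,151; SL = ⌊$108,227/6⌋ = $18,037 → take DB $25,151. Book value $95,576.
Year 2: DB = ⌊$95,576 × 125%/6⌋ = $19,911; SL = ⌊$83,076/5⌋ = $16,615 → take DB $19,911. Book value $75,665.
Year 3: DB = ⌊$75,665 × 125%/6⌋ = $15,763; SL = ⌊$63,165/4⌋ = $15,791 → take SL $15,791. Book value $59,874.
Accumulated through year 3 = $120,727 − $59,874 = $60,853.

$60,853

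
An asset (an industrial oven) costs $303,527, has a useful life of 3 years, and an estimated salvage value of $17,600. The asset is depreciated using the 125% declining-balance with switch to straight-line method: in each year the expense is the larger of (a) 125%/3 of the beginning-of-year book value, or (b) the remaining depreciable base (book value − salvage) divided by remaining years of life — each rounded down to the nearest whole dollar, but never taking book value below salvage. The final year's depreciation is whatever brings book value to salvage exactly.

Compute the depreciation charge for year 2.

Depreciable base = $303,527 − $17,600 = $285,927.
Year 1: DB = ⌊$303,527 × 125%/3⌋ = $126,469; SL = ⌊$285,927/3⌋ = $95,309 → take DB $126,469. Book value $177,058.
Year 2: DB = ⌊$177,058 × 125%/3⌋ = $73,774; SL = ⌊$159,458/2⌋ = $79,729 → take SL $79,729. Book value $97,329.

$79,729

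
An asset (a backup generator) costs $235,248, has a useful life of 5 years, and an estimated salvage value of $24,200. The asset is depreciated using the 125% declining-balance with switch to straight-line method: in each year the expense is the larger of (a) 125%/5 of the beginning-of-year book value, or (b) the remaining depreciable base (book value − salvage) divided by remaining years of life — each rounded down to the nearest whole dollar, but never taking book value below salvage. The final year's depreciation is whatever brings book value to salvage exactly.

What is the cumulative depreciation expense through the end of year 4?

Depreciable base = $235,248 − $24,200 = $211,048.
Year 1: DB = ⌊$235,248 × 125%/5⌋ = $58,812; SL = ⌊$211,048/5⌋ = $42,209 → take DB $58,812. Book value $176,436.
Year 2: DB = ⌊$176,436 × 125%/5⌋ = $44,109; SL = ⌊$152,236/4⌋ = $38,059 → take DB $44,109. Book value $132,327.
Year 3: DB = ⌊$132,327 × 125%/5⌋ = $33,081; SL = ⌊$108,127/3⌋ = $36,042 → take SL $36,042. Book value $96,285.
Year 4: DB = ⌊$96,285 × 125%/5⌋ = $24,071; SL = ⌊$72,085/2⌋ = $36,042 → take SL $36,042. Book value $60,243.
Accumulated through year 4 = $235,248 − $60,243 = $175,005.

$175,005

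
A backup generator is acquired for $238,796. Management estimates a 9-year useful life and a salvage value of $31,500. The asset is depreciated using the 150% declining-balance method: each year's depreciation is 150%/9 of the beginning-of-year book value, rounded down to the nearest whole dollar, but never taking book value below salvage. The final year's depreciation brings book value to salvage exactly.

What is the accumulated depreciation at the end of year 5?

Depreciable base = $238,796 − $31,500 = $207,296.
Year 1: ⌊$238,796 × 150%/9⌋ = $39,799. Book value $198,997.
Year 2: ⌊$198,997 × 150%/9⌋ = $33,166. Book value $165,831.
Year 3: ⌊$165,831 × 150%/9⌋ = $27,638. Book value $138,193.
Year 4: ⌊$138,193 × 150%/9⌋ = $23,032. Book value $115,161.
Year 5: ⌊$115,161 × 150%/9⌋ = $19,193. Book value $95,968.
Accumulated through year 5 = $238,796 − $95,968 = $142,828.

$142,828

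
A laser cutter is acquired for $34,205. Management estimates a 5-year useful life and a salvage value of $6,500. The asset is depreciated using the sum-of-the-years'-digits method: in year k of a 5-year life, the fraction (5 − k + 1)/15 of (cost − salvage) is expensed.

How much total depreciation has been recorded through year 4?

$25,858

Depreciable base = $34,205 − $6,500 = $27,705.
Sum of the years' digits = 5+4+3+2+1 = 15.
Year 1: $27,705 × 5/15 = $9,235. Book value $24,970.
Year 2: $27,705 × 4/15 = $7,388. Book value $17,582.
Year 3: $27,705 × 3/15 = $5,541. Book value $12,041.
Year 4: $27,705 × 2/15 = $3,694. Book value $8,347.
Accumulated through year 4 = $34,205 − $8,347 = $25,858.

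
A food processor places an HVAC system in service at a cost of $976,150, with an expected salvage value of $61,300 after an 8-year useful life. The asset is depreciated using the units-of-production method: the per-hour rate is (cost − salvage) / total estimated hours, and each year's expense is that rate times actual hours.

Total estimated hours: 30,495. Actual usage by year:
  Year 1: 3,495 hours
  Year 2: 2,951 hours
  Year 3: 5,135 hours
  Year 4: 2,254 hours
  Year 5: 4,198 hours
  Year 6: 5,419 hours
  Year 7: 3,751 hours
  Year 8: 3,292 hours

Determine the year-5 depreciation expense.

Depreciable base = $976,150 − $61,300 = $914,850.
Rate = $914,850 / 30,495 hours = $30 per hour.
Year 1: 3,495 × $30 = $104,850. Book value $871,300.
Year 2: 2,951 × $30 = $88,530. Book value $782,770.
Year 3: 5,135 × $30 = $154,050. Book value $628,720.
Year 4: 2,254 × $30 = $67,620. Book value $561,100.
Year 5: 4,198 × $30 = $125,940. Book value $435,160.

$125,940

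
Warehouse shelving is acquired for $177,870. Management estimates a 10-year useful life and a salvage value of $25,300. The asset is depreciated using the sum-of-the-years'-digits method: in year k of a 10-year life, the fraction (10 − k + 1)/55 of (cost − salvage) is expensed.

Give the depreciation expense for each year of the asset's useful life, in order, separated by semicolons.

Depreciable base = $177,870 − $25,300 = $152,570.
Sum of the years' digits = 10+9+8+7+6+5+4+3+2+1 = 55.
Year 1: $152,570 × 10/55 = $27,740. Book value $150,130.
Year 2: $152,570 × 9/55 = $24,966. Book value $125,164.
Year 3: $152,570 × 8/55 = $22,192. Book value $102,972.
Year 4: $152,570 × 7/55 = $19,418. Book value $83,554.
Year 5: $152,570 × 6/55 = $16,644. Book value $66,910.
Year 6: $152,570 × 5/55 = $13,870. Book value $53,040.
Year 7: $152,570 × 4/55 = $11,096. Book value $41,944.
Year 8: $152,570 × 3/55 = $8,322. Book value $33,622.
Year 9: $152,570 × 2/55 = $5,548. Book value $28,074.
Year 10: $152,570 × 1/55 = $2,774. Book value $25,300.

$27,740; $24,966; $22,192; $19,418; $16,644; $13,870; $11,096; $8,322; $5,548; $2,774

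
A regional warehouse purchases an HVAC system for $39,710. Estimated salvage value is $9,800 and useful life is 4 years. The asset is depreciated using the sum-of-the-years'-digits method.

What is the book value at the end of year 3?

$12,791

Depreciable base = $39,710 − $9,800 = $29,910.
Sum of the years' digits = 4+3+2+1 = 10.
Year 1: $29,910 × 4/10 = $11,964. Book value $27,746.
Year 2: $29,910 × 3/10 = $8,973. Book value $18,773.
Year 3: $29,910 × 2/10 = $5,982. Book value $12,791.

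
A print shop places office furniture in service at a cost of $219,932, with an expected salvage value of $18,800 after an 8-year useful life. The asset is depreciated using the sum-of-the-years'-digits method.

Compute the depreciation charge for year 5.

Depreciable base = $219,932 − $18,800 = $201,132.
Sum of the years' digits = 8+7+6+5+4+3+2+1 = 36.
Year 1: $201,132 × 8/36 = $44,696. Book value $175,236.
Year 2: $201,132 × 7/36 = $39,109. Book value $136,127.
Year 3: $201,132 × 6/36 = $33,522. Book value $102,605.
Year 4: $201,132 × 5/36 = $27,935. Book value $74,670.
Year 5: $201,132 × 4/36 = $22,348. Book value $52,322.

$22,348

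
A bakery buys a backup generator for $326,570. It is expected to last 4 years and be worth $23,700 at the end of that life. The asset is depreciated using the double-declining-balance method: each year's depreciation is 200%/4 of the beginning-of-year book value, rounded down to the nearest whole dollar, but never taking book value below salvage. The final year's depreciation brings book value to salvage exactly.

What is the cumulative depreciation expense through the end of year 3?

$285,748

Depreciable base = $326,570 − $23,700 = $302,870.
Year 1: ⌊$326,570 × 200%/4⌋ = $163,285. Book value $163,285.
Year 2: ⌊$163,285 × 200%/4⌋ = $81,642. Book value $81,643.
Year 3: ⌊$81,643 × 200%/4⌋ = $40,821. Book value $40,822.
Accumulated through year 3 = $326,570 − $40,822 = $285,748.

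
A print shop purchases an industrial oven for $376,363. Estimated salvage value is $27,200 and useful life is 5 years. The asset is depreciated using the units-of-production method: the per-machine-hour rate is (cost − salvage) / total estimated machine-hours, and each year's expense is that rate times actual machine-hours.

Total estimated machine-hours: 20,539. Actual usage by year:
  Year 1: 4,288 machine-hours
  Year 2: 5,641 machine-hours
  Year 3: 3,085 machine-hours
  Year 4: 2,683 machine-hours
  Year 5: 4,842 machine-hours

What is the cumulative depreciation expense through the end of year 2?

Depreciable base = $376,363 − $27,200 = $349,163.
Rate = $349,163 / 20,539 machine-hours = $17 per machine-hour.
Year 1: 4,288 × $17 = $72,896. Book value $303,467.
Year 2: 5,641 × $17 = $95,897. Book value $207,570.
Accumulated through year 2 = $376,363 − $207,570 = $168,793.

$168,793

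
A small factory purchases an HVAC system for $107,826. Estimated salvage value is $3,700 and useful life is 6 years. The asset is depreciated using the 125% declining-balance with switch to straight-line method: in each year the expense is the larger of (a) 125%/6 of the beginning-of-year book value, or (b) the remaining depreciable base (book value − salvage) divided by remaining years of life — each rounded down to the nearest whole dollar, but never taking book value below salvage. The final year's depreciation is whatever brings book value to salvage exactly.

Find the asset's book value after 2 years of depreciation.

Depreciable base = $107,826 − $3,700 = $104,126.
Year 1: DB = ⌊$107,826 × 125%/6⌋ = $22,463; SL = ⌊$104,126/6⌋ = $17,354 → take DB $22,463. Book value $85,363.
Year 2: DB = ⌊$85,363 × 125%/6⌋ = $17,783; SL = ⌊$81,663/5⌋ = $16,332 → take DB $17,783. Book value $67,580.

$67,580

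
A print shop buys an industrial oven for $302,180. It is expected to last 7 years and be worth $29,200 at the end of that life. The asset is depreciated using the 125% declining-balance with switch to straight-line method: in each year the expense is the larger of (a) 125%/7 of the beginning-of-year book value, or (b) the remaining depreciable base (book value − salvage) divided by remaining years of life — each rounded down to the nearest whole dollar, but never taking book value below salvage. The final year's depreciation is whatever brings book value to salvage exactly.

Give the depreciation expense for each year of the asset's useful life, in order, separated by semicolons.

$53,960; $44,325; $36,409; $34,571; $34,571; $34,572; $34,572

Depreciable base = $302,180 − $29,200 = $272,980.
Year 1: DB = ⌊$302,180 × 125%/7⌋ = $53,960; SL = ⌊$272,980/7⌋ = $38,997 → take DB $53,960. Book value $248,220.
Year 2: DB = ⌊$248,220 × 125%/7⌋ = $44,325; SL = ⌊$219,020/6⌋ = $36,503 → take DB $44,325. Book value $203,895.
Year 3: DB = ⌊$203,895 × 125%/7⌋ = $36,409; SL = ⌊$174,695/5⌋ = $34,939 → take DB $36,409. Book value $167,486.
Year 4: DB = ⌊$167,486 × 125%/7⌋ = $29,908; SL = ⌊$138,286/4⌋ = $34,571 → take SL $34,571. Book value $132,915.
Year 5: DB = ⌊$132,915 × 125%/7⌋ = $23,734; SL = ⌊$103,715/3⌋ = $34,571 → take SL $34,571. Book value $98,344.
Year 6: DB = ⌊$98,344 × 125%/7⌋ = $17,561; SL = ⌊$69,144/2⌋ = $34,572 → take SL $34,572. Book value $63,772.
Year 7 (final): $63,772 − $29,200 = $34,572. Book value $29,200.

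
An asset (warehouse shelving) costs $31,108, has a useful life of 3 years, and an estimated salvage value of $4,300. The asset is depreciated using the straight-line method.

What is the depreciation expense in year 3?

$8,936

Depreciable base = $31,108 − $4,300 = $26,808.
Annual expense = $26,808 / 3 = $8,936.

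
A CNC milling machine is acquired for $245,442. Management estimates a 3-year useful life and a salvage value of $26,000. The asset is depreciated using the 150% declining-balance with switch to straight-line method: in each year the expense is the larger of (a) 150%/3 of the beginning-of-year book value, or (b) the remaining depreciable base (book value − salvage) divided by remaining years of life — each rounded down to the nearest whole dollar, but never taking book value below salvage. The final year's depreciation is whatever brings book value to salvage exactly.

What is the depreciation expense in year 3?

Depreciable base = $245,442 − $26,000 = $219,442.
Year 1: DB = ⌊$245,442 × 150%/3⌋ = $122,721; SL = ⌊$219,442/3⌋ = $73,147 → take DB $122,721. Book value $122,721.
Year 2: DB = ⌊$122,721 × 150%/3⌋ = $61,360; SL = ⌊$96,721/2⌋ = $48,360 → take DB $61,360. Book value $61,361.
Year 3 (final): $61,361 − $26,000 = $35,361. Book value $26,000.

$35,361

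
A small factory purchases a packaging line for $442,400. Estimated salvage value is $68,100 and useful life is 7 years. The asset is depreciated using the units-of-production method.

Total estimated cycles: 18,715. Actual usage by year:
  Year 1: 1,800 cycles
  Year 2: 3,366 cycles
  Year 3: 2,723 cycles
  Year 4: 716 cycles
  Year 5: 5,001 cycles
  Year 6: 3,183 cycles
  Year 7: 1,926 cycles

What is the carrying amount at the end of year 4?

Depreciable base = $442,400 − $68,100 = $374,300.
Rate = $374,300 / 18,715 cycles = $20 per cycle.
Year 1: 1,800 × $20 = $36,000. Book value $406,400.
Year 2: 3,366 × $20 = $67,320. Book value $339,080.
Year 3: 2,723 × $20 = $54,460. Book value $284,620.
Year 4: 716 × $20 = $14,320. Book value $270,300.

$270,300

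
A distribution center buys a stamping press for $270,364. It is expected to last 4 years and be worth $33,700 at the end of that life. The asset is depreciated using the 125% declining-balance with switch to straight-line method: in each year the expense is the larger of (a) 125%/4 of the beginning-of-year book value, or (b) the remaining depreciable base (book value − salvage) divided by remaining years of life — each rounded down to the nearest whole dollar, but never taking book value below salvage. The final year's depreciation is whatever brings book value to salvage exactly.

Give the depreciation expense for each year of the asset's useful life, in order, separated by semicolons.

$84,488; $58,086; $47,045; $47,045

Depreciable base = $270,364 − $33,700 = $236,664.
Year 1: DB = ⌊$270,364 × 125%/4⌋ = $84,488; SL = ⌊$236,664/4⌋ = $59,166 → take DB $84,488. Book value $185,876.
Year 2: DB = ⌊$185,876 × 125%/4⌋ = $58,086; SL = ⌊$152,176/3⌋ = $50,725 → take DB $58,086. Book value $127,790.
Year 3: DB = ⌊$127,790 × 125%/4⌋ = $39,934; SL = ⌊$94,090/2⌋ = $47,045 → take SL $47,045. Book value $80,745.
Year 4 (final): $80,745 − $33,700 = $47,045. Book value $33,700.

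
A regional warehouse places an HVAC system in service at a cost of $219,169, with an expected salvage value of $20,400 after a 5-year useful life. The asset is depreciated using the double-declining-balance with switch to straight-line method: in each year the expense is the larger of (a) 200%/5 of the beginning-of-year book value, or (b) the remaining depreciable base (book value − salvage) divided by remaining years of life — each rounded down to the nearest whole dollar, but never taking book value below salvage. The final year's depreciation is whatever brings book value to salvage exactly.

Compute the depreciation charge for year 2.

Depreciable base = $219,169 − $20,400 = $198,769.
Year 1: DB = ⌊$219,169 × 200%/5⌋ = $87,667; SL = ⌊$198,769/5⌋ = $39,753 → take DB $87,667. Book value $131,502.
Year 2: DB = ⌊$131,502 × 200%/5⌋ = $52,600; SL = ⌊$111,102/4⌋ = $27,775 → take DB $52,600. Book value $78,902.

$52,600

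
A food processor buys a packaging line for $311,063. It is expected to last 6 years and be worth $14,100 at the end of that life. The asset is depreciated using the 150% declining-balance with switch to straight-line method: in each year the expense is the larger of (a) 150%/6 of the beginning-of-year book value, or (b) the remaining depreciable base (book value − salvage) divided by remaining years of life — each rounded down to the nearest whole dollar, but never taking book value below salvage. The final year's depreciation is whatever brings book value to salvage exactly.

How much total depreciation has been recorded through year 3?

Depreciable base = $311,063 − $14,100 = $296,963.
Year 1: DB = ⌊$311,063 × 150%/6⌋ = $77,765; SL = ⌊$296,963/6⌋ = $49,493 → take DB $77,765. Book value $233,298.
Year 2: DB = ⌊$233,298 × 150%/6⌋ = $58,324; SL = ⌊$219,198/5⌋ = $43,839 → take DB $58,324. Book value $174,974.
Year 3: DB = ⌊$174,974 × 150%/6⌋ = $43,743; SL = ⌊$160,874/4⌋ = $40,218 → take DB $43,743. Book value $131,231.
Accumulated through year 3 = $311,063 − $131,231 = $179,832.

$179,832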